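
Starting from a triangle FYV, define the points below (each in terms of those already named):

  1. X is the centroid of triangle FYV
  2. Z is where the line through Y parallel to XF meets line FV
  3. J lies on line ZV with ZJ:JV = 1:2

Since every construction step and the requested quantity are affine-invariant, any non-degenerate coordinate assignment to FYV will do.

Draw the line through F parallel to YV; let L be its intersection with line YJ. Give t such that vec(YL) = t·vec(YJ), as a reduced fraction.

Choose coordinates F = (0, 0), Y = (1, 0), V = (0, 1).
1. X is the centroid of triangle FYV ⇒ X = (1/3, 1/3)
2. Z is where the line through Y parallel to XF meets line FV ⇒ Z = (0, -1)
3. J lies on line ZV with ZJ:JV = 1:2 ⇒ J = (0, -1/3)
through F parallel to YV: direction (-1, 1); meets YJ at L = (1/4, -1/4)
L = Y + t·(J−Y) with t = 3/4

t = 3/4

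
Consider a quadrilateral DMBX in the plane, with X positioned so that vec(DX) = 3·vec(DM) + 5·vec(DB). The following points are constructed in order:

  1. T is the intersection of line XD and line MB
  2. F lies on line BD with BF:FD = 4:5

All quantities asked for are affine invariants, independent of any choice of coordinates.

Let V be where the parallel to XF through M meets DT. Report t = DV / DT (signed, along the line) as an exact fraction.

Assign D = (0, 0), M = (1, 0), B = (0, 1), X = (3, 5) — the answer is frame-independent, so this choice is without loss of generality.
1. T is the intersection of line XD and line MB ⇒ T = (3/8, 5/8)
2. F lies on line BD with BF:FD = 4:5 ⇒ F = (0, 5/9)
through M parallel to XF: direction (-3, -40/9); meets DT at V = (-8, -40/3)
V = D + t·(T−D) with t = -64/3

t = -64/3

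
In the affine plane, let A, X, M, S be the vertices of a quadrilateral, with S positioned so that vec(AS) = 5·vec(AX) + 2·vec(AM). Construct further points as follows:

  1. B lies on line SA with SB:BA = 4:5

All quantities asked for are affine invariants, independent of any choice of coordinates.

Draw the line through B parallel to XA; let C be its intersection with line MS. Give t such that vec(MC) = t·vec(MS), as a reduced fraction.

Choose coordinates A = (0, 0), X = (1, 0), M = (0, 1), S = (5, 2).
1. B lies on line SA with SB:BA = 4:5 ⇒ B = (25/9, 10/9)
through B parallel to XA: direction (-1, 0); meets MS at C = (5/9, 10/9)
C = M + t·(S−M) with t = 1/9

t = 1/9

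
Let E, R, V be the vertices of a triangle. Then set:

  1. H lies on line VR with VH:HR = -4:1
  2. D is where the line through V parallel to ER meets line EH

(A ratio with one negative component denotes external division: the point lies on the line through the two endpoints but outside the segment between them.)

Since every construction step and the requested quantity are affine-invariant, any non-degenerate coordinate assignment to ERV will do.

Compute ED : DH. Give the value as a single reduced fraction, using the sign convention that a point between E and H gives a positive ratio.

ED:DH = -3/4

Work in coordinates with E = (0, 0), R = (1, 0), V = (0, 1).
1. H lies on line VR with VH:HR = -4:1 ⇒ H = (4/3, -1/3)
2. D is where the line through V parallel to ER meets line EH ⇒ D = (-4, 1)
D = E + t·(H−E) with t = -3, so ED:DH = t:(1−t) = -3:4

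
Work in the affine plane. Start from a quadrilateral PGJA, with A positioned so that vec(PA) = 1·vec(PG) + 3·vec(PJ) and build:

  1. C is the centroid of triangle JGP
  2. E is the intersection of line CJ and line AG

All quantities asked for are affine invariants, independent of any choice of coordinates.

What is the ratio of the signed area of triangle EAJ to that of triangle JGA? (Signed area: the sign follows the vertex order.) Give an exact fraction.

Assign P = (0, 0), G = (1, 0), J = (0, 1), A = (1, 3) — the answer is frame-independent, so this choice is without loss of generality.
1. C is the centroid of triangle JGP ⇒ C = (1/3, 1/3)
2. E is the intersection of line CJ and line AG ⇒ E = (1, -1)
2·[EAJ] = 4, 2·[JGA] = 3
[EAJ]:[JGA] = 4:3 = 4/3

[EAJ]:[JGA] = 4/3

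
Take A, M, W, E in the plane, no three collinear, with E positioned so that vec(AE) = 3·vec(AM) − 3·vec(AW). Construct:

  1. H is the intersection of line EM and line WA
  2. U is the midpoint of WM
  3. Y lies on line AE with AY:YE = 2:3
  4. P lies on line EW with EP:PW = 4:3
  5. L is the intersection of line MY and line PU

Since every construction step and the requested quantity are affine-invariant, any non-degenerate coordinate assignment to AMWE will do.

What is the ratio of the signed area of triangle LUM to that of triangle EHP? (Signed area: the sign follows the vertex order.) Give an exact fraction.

[LUM]:[EHP] = -5/28

Choose coordinates A = (0, 0), M = (1, 0), W = (0, 1), E = (3, -3).
1. H is the intersection of line EM and line WA ⇒ H = (0, 3/2)
2. U is the midpoint of WM ⇒ U = (1/2, 1/2)
3. Y lies on line AE with AY:YE = 2:3 ⇒ Y = (6/5, -6/5)
4. P lies on line EW with EP:PW = 4:3 ⇒ P = (9/7, -5/7)
5. L is the intersection of line MY and line PU ⇒ L = (52/49, -18/49)
2·[LUM] = -15/98, 2·[EHP] = 6/7
[LUM]:[EHP] = -15/98:6/7 = -5/28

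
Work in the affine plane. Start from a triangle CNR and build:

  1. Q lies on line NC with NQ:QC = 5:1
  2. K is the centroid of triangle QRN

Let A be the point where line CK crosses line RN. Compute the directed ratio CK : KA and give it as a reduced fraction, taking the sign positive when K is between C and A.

Work in coordinates with C = (0, 0), N = (1, 0), R = (0, 1).
1. Q lies on line NC with NQ:QC = 5:1 ⇒ Q = (1/6, 0)
2. K is the centroid of triangle QRN ⇒ K = (7/18, 1/3)
line CK meets RN at A = (7/13, 6/13)
K = C + t·(A−C) with t = 13/18, so CK:KA = 13/18:5/18

CK:KA = 13/5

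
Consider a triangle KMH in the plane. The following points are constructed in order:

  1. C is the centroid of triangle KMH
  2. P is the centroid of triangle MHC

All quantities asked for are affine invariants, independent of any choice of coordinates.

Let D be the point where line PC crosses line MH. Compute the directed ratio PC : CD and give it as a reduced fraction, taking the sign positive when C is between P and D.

PC:CD = -2/3

Work in coordinates with K = (0, 0), M = (1, 0), H = (0, 1).
1. C is the centroid of triangle KMH ⇒ C = (1/3, 1/3)
2. P is the centroid of triangle MHC ⇒ P = (4/9, 4/9)
line PC meets MH at D = (1/2, 1/2)
C = P + t·(D−P) with t = -2, so PC:CD = -2:3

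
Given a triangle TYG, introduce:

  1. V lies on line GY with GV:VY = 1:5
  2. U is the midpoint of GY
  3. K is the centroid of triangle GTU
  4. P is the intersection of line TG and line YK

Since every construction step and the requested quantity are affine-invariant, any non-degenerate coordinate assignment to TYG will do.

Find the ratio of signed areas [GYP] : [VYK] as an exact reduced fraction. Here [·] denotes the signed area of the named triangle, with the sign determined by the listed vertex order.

[GYP]:[VYK] = 36/25

Assign T = (0, 0), Y = (1, 0), G = (0, 1) — the answer is frame-independent, so this choice is without loss of generality.
1. V lies on line GY with GV:VY = 1:5 ⇒ V = (1/6, 5/6)
2. U is the midpoint of GY ⇒ U = (1/2, 1/2)
3. K is the centroid of triangle GTU ⇒ K = (1/6, 1/2)
4. P is the intersection of line TG and line YK ⇒ P = (0, 3/5)
2·[GYP] = -2/5, 2·[VYK] = -5/18
[GYP]:[VYK] = -2/5:-5/18 = 36/25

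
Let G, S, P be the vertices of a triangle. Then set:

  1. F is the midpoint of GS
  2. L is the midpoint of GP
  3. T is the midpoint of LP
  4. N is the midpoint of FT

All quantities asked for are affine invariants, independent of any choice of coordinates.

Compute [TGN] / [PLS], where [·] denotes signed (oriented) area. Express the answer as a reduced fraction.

[TGN]:[PLS] = 3/8

Choose coordinates G = (0, 0), S = (1, 0), P = (0, 1).
1. F is the midpoint of GS ⇒ F = (1/2, 0)
2. L is the midpoint of GP ⇒ L = (0, 1/2)
3. T is the midpoint of LP ⇒ T = (0, 3/4)
4. N is the midpoint of FT ⇒ N = (1/4, 3/8)
2·[TGN] = 3/16, 2·[PLS] = 1/2
[TGN]:[PLS] = 3/16:1/2 = 3/8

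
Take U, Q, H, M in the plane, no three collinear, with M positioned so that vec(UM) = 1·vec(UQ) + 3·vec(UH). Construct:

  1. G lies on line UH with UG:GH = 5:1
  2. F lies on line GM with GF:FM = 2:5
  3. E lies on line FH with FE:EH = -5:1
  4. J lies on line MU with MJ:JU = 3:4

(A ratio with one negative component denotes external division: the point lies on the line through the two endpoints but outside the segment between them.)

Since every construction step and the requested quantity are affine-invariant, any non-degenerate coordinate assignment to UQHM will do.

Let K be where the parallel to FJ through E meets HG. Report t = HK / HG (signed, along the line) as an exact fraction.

t = 2/7

Assign U = (0, 0), Q = (1, 0), H = (0, 1), M = (1, 3) — the answer is frame-independent, so this choice is without loss of generality.
1. G lies on line UH with UG:GH = 5:1 ⇒ G = (0, 5/6)
2. F lies on line GM with GF:FM = 2:5 ⇒ F = (2/7, 61/42)
3. E lies on line FH with FE:EH = -5:1 ⇒ E = (-1/14, 149/168)
4. J lies on line MU with MJ:JU = 3:4 ⇒ J = (4/7, 12/7)
through E parallel to FJ: direction (2/7, 11/42); meets HG at K = (0, 20/21)
K = H + t·(G−H) with t = 2/7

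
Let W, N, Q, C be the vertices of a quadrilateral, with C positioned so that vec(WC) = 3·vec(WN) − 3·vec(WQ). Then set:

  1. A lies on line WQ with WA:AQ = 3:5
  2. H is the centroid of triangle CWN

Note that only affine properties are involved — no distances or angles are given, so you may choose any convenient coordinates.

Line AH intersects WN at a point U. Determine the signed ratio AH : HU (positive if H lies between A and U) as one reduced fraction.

AH:HU = -11/8

Set W = (0, 0), N = (1, 0), Q = (0, 1), C = (3, -3); any affine frame gives the same invariant.
1. A lies on line WQ with WA:AQ = 3:5 ⇒ A = (0, 3/8)
2. H is the centroid of triangle CWN ⇒ H = (4/3, -1)
line AH meets WN at U = (4/11, 0)
H = A + t·(U−A) with t = 11/3, so AH:HU = 11/3:-8/3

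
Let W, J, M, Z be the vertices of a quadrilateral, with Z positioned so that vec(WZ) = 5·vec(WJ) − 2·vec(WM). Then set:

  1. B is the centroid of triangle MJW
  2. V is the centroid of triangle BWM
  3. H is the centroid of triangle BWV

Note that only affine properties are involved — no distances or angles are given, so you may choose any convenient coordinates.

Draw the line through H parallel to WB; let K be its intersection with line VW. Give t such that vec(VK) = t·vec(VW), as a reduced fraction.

t = 2/3

Work in coordinates with W = (0, 0), J = (1, 0), M = (0, 1), Z = (5, -2).
1. B is the centroid of triangle MJW ⇒ B = (1/3, 1/3)
2. V is the centroid of triangle BWM ⇒ V = (1/9, 4/9)
3. H is the centroid of triangle BWV ⇒ H = (4/27, 7/27)
through H parallel to WB: direction (1/3, 1/3); meets VW at K = (1/27, 4/27)
K = V + t·(W−V) with t = 2/3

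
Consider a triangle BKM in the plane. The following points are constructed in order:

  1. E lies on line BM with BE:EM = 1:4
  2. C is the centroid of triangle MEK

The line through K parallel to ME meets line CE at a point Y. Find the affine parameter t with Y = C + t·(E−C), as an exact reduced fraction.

Assign B = (0, 0), K = (1, 0), M = (0, 1) — the answer is frame-independent, so this choice is without loss of generality.
1. E lies on line BM with BE:EM = 1:4 ⇒ E = (0, 1/5)
2. C is the centroid of triangle MEK ⇒ C = (1/3, 2/5)
through K parallel to ME: direction (0, -4/5); meets CE at Y = (1, 4/5)
Y = C + t·(E−C) with t = -2

t = -2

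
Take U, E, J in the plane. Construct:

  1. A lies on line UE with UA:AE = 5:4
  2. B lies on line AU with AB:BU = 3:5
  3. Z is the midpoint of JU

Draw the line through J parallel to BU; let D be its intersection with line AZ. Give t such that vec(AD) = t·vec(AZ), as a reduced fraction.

Choose coordinates U = (0, 0), E = (1, 0), J = (0, 1).
1. A lies on line UE with UA:AE = 5:4 ⇒ A = (5/9, 0)
2. B lies on line AU with AB:BU = 3:5 ⇒ B = (25/72, 0)
3. Z is the midpoint of JU ⇒ Z = (0, 1/2)
through J parallel to BU: direction (-25/72, 0); meets AZ at D = (-5/9, 1)
D = A + t·(Z−A) with t = 2

t = 2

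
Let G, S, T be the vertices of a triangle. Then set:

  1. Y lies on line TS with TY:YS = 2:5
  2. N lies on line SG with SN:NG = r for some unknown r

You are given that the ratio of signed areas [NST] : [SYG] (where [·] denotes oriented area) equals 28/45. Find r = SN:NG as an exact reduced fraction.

Set G = (0, 0), S = (1, 0), T = (0, 1); any affine frame gives the same invariant.
1. Y lies on line TS with TY:YS = 2:5 ⇒ Y = (2/7, 5/7)
2. With SN:NG = r, write λ = r/(r+1) so N = S + λ·(G−S); N is affine-linear in λ
Every point depending on N is an affine combination of N and λ-independent points, so each such coordinate is linear in λ; the λ² term in each signed area is a multiple of (G−S)×(G−S) = 0, so 2·[NST] and 2·[SYG] are each linear in λ. Evaluating at λ=0 and λ=1:
  2·[NST] = λ,   2·[SYG] = 5/7
So [NST]:[SYG] = (λ) / (5/7). Setting this equal to 28/45:
  λ = 28/45·(5/7)  ⇒  λ = 4/9
Then r = λ/(1−λ) = (4/9)/(5/9) = 4/5. Check: with r = 4/5, N = (5/9, 0) and [NST]:[SYG] = 28/45 as required.

r = 4/5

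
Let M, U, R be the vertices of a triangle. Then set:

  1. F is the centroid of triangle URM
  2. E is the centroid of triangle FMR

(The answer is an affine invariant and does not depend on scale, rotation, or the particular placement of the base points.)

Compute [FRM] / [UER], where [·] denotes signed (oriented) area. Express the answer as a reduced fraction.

[FRM]:[UER] = -3/4

Assign M = (0, 0), U = (1, 0), R = (0, 1) — the answer is frame-independent, so this choice is without loss of generality.
1. F is the centroid of triangle URM ⇒ F = (1/3, 1/3)
2. E is the centroid of triangle FMR ⇒ E = (1/9, 4/9)
2·[FRM] = 1/3, 2·[UER] = -4/9
[FRM]:[UER] = 1/3:-4/9 = -3/4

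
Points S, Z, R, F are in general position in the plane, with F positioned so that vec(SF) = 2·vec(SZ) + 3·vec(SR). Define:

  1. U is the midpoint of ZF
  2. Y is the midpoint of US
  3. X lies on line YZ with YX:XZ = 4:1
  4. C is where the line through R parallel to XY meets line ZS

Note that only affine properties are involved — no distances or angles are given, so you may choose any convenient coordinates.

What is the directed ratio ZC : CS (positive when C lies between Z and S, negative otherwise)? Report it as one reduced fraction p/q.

Choose coordinates S = (0, 0), Z = (1, 0), R = (0, 1), F = (2, 3).
1. U is the midpoint of ZF ⇒ U = (3/2, 3/2)
2. Y is the midpoint of US ⇒ Y = (3/4, 3/4)
3. X lies on line YZ with YX:XZ = 4:1 ⇒ X = (19/20, 3/20)
4. C is where the line through R parallel to XY meets line ZS ⇒ C = (1/3, 0)
C = Z + t·(S−Z) with t = 2/3, so ZC:CS = t:(1−t) = 2/3:1/3

ZC:CS = 2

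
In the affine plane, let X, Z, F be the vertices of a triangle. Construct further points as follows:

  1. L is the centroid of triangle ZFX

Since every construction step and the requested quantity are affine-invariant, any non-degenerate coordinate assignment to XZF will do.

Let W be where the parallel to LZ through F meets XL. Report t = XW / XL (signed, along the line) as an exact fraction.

t = 2

Work in coordinates with X = (0, 0), Z = (1, 0), F = (0, 1).
1. L is the centroid of triangle ZFX ⇒ L = (1/3, 1/3)
through F parallel to LZ: direction (2/3, -1/3); meets XL at W = (2/3, 2/3)
W = X + t·(L−X) with t = 2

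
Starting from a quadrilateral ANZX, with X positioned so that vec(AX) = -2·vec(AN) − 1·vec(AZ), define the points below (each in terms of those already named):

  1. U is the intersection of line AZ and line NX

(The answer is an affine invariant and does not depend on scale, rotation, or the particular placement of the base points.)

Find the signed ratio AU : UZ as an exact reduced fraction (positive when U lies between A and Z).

AU:UZ = -1/4

Choose coordinates A = (0, 0), N = (1, 0), Z = (0, 1), X = (-2, -1).
1. U is the intersection of line AZ and line NX ⇒ U = (0, -1/3)
U = A + t·(Z−A) with t = -1/3, so AU:UZ = t:(1−t) = -1/3:4/3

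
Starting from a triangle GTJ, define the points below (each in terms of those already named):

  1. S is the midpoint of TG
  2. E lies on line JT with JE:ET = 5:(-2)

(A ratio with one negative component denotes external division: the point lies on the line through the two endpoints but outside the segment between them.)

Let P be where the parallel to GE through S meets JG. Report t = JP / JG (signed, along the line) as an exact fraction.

Work in coordinates with G = (0, 0), T = (1, 0), J = (0, 1).
1. S is the midpoint of TG ⇒ S = (1/2, 0)
2. E lies on line JT with JE:ET = 5:(-2) ⇒ E = (5/3, -2/3)
through S parallel to GE: direction (5/3, -2/3); meets JG at P = (0, 1/5)
P = J + t·(G−J) with t = 4/5

t = 4/5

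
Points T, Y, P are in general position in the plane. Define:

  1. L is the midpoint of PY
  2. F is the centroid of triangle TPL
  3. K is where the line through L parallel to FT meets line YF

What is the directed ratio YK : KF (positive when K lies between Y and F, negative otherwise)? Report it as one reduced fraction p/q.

Set T = (0, 0), Y = (1, 0), P = (0, 1); any affine frame gives the same invariant.
1. L is the midpoint of PY ⇒ L = (1/2, 1/2)
2. F is the centroid of triangle TPL ⇒ F = (1/6, 1/2)
3. K is where the line through L parallel to FT meets line YF ⇒ K = (4/9, 1/3)
K = Y + t·(F−Y) with t = 2/3, so YK:KF = t:(1−t) = 2/3:1/3

YK:KF = 2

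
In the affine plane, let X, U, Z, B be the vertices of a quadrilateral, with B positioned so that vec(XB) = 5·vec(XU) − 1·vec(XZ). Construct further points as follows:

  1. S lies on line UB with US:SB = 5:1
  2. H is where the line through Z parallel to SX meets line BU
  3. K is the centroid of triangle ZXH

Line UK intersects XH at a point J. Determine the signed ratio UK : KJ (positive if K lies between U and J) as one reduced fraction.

UK:KJ = -5/26

Set X = (0, 0), U = (1, 0), Z = (0, 1), B = (5, -1); any affine frame gives the same invariant.
1. S lies on line UB with US:SB = 5:1 ⇒ S = (13/3, -5/6)
2. H is where the line through Z parallel to SX meets line BU ⇒ H = (-13, 7/2)
3. K is the centroid of triangle ZXH ⇒ K = (-13/3, 3/2)
line UK meets XH at J = (117/5, -63/10)
K = U + t·(J−U) with t = -5/21, so UK:KJ = -5/21:26/21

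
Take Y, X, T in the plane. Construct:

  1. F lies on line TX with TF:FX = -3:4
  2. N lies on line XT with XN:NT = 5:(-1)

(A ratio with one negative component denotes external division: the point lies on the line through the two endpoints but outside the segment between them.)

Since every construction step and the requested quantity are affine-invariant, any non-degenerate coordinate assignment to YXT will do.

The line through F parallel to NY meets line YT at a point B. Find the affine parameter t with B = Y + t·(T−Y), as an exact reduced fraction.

Choose coordinates Y = (0, 0), X = (1, 0), T = (0, 1).
1. F lies on line TX with TF:FX = -3:4 ⇒ F = (-3, 4)
2. N lies on line XT with XN:NT = 5:(-1) ⇒ N = (-1/4, 5/4)
through F parallel to NY: direction (1/4, -5/4); meets YT at B = (0, -11)
B = Y + t·(T−Y) with t = -11

t = -11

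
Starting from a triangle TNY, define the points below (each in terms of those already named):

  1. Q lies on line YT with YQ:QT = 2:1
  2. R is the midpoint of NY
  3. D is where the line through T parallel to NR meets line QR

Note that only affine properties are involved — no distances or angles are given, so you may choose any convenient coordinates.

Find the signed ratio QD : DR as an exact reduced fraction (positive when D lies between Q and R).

Work in coordinates with T = (0, 0), N = (1, 0), Y = (0, 1).
1. Q lies on line YT with YQ:QT = 2:1 ⇒ Q = (0, 1/3)
2. R is the midpoint of NY ⇒ R = (1/2, 1/2)
3. D is where the line through T parallel to NR meets line QR ⇒ D = (-1/4, 1/4)
D = Q + t·(R−Q) with t = -1/2, so QD:DR = t:(1−t) = -1/2:3/2

QD:DR = -1/3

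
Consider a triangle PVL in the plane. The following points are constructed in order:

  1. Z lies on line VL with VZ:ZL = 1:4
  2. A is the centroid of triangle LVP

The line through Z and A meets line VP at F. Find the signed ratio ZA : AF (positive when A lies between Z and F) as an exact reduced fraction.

ZA:AF = -2/5

Choose coordinates P = (0, 0), V = (1, 0), L = (0, 1).
1. Z lies on line VL with VZ:ZL = 1:4 ⇒ Z = (4/5, 1/5)
2. A is the centroid of triangle LVP ⇒ A = (1/3, 1/3)
line ZA meets VP at F = (3/2, 0)
A = Z + t·(F−Z) with t = -2/3, so ZA:AF = -2/3:5/3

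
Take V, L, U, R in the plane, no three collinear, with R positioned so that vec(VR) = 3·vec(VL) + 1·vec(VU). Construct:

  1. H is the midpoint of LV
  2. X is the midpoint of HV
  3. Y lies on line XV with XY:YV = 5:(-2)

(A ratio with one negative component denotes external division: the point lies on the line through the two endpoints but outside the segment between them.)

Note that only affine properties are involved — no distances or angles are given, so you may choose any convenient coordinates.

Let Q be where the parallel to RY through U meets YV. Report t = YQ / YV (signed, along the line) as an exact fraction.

t = -18

Set V = (0, 0), L = (1, 0), U = (0, 1), R = (3, 1); any affine frame gives the same invariant.
1. H is the midpoint of LV ⇒ H = (1/2, 0)
2. X is the midpoint of HV ⇒ X = (1/4, 0)
3. Y lies on line XV with XY:YV = 5:(-2) ⇒ Y = (-1/6, 0)
through U parallel to RY: direction (-19/6, -1); meets YV at Q = (-19/6, 0)
Q = Y + t·(V−Y) with t = -18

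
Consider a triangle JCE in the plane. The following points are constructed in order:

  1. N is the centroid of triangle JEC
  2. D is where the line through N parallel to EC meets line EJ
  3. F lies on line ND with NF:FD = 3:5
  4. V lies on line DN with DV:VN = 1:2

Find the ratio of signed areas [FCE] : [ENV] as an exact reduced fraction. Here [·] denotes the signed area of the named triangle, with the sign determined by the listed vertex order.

Assign J = (0, 0), C = (1, 0), E = (0, 1) — the answer is frame-independent, so this choice is without loss of generality.
1. N is the centroid of triangle JEC ⇒ N = (1/3, 1/3)
2. D is where the line through N parallel to EC meets line EJ ⇒ D = (0, 2/3)
3. F lies on line ND with NF:FD = 3:5 ⇒ F = (5/24, 11/24)
4. V lies on line DN with DV:VN = 1:2 ⇒ V = (1/9, 5/9)
2·[FCE] = 1/3, 2·[ENV] = -2/27
[FCE]:[ENV] = 1/3:-2/27 = -9/2

[FCE]:[ENV] = -9/2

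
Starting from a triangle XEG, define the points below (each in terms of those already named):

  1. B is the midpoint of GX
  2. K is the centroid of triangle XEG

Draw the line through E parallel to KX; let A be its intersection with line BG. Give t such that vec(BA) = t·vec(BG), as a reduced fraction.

Assign X = (0, 0), E = (1, 0), G = (0, 1) — the answer is frame-independent, so this choice is without loss of generality.
1. B is the midpoint of GX ⇒ B = (0, 1/2)
2. K is the centroid of triangle XEG ⇒ K = (1/3, 1/3)
through E parallel to KX: direction (-1/3, -1/3); meets BG at A = (0, -1)
A = B + t·(G−B) with t = -3

t = -3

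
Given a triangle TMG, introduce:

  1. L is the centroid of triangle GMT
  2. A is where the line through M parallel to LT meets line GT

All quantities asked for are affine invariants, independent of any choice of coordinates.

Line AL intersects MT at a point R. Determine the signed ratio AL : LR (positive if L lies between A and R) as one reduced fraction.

AL:LR = -4

Work in coordinates with T = (0, 0), M = (1, 0), G = (0, 1).
1. L is the centroid of triangle GMT ⇒ L = (1/3, 1/3)
2. A is where the line through M parallel to LT meets line GT ⇒ A = (0, -1)
line AL meets MT at R = (1/4, 0)
L = A + t·(R−A) with t = 4/3, so AL:LR = 4/3:-1/3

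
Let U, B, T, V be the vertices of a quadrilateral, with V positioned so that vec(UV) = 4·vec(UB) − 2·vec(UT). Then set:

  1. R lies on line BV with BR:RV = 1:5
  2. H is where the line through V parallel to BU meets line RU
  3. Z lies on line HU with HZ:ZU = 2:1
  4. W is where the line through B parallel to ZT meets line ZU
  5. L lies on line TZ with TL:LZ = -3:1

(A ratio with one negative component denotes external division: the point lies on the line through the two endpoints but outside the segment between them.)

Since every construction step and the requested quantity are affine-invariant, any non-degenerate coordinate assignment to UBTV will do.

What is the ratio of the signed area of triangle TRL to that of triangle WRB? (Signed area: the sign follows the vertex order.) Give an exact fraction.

[TRL]:[WRB] = -243/4

Work in coordinates with U = (0, 0), B = (1, 0), T = (0, 1), V = (4, -2).
1. R lies on line BV with BR:RV = 1:5 ⇒ R = (3/2, -1/3)
2. H is where the line through V parallel to BU meets line RU ⇒ H = (9, -2)
3. Z lies on line HU with HZ:ZU = 2:1 ⇒ Z = (3, -2/3)
4. W is where the line through B parallel to ZT meets line ZU ⇒ W = (5/3, -10/27)
5. L lies on line TZ with TL:LZ = -3:1 ⇒ L = (9/2, -3/2)
2·[TRL] = 9/4, 2·[WRB] = -1/27
[TRL]:[WRB] = 9/4:-1/27 = -243/4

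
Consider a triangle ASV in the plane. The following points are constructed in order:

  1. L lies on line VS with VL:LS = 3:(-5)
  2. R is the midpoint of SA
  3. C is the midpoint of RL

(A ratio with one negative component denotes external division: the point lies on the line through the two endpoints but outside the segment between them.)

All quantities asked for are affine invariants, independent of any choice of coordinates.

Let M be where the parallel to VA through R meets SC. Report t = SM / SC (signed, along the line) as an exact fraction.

Assign A = (0, 0), S = (1, 0), V = (0, 1) — the answer is frame-independent, so this choice is without loss of generality.
1. L lies on line VS with VL:LS = 3:(-5) ⇒ L = (-3/2, 5/2)
2. R is the midpoint of SA ⇒ R = (1/2, 0)
3. C is the midpoint of RL ⇒ C = (-1/2, 5/4)
through R parallel to VA: direction (0, -1); meets SC at M = (1/2, 5/12)
M = S + t·(C−S) with t = 1/3

t = 1/3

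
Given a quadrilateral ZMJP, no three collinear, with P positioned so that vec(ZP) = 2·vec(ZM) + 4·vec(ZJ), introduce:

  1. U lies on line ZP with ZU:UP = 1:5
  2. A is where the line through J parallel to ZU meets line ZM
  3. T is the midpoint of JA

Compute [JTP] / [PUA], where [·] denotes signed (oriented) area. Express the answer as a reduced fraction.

[JTP]:[PUA] = -3/20

Work in coordinates with Z = (0, 0), M = (1, 0), J = (0, 1), P = (2, 4).
1. U lies on line ZP with ZU:UP = 1:5 ⇒ U = (1/3, 2/3)
2. A is where the line through J parallel to ZU meets line ZM ⇒ A = (-1/2, 0)
3. T is the midpoint of JA ⇒ T = (-1/4, 1/2)
2·[JTP] = 1/4, 2·[PUA] = -5/3
[JTP]:[PUA] = 1/4:-5/3 = -3/20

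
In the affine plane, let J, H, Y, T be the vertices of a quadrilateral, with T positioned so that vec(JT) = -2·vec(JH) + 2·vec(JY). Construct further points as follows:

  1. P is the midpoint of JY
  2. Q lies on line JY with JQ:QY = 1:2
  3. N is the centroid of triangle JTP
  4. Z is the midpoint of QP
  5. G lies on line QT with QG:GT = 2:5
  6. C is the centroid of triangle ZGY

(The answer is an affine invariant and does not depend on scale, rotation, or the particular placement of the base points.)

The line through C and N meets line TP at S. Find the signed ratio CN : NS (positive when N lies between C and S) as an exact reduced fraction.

CN:NS = -67/42

Set J = (0, 0), H = (1, 0), Y = (0, 1), T = (-2, 2); any affine frame gives the same invariant.
1. P is the midpoint of JY ⇒ P = (0, 1/2)
2. Q lies on line JY with JQ:QY = 1:2 ⇒ Q = (0, 1/3)
3. N is the centroid of triangle JTP ⇒ N = (-2/3, 5/6)
4. Z is the midpoint of QP ⇒ Z = (0, 5/12)
5. G lies on line QT with QG:GT = 2:5 ⇒ G = (-4/7, 17/21)
6. C is the centroid of triangle ZGY ⇒ C = (-4/21, 187/252)
line CN meets TP at S = (-74/201, 52/67)
N = C + t·(S−C) with t = 67/25, so CN:NS = 67/25:-42/25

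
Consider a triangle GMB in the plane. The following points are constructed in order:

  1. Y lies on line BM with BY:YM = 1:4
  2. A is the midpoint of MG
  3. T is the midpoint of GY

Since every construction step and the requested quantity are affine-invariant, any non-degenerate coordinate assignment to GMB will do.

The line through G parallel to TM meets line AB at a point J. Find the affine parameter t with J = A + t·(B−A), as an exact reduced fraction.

t = -2/7

Choose coordinates G = (0, 0), M = (1, 0), B = (0, 1).
1. Y lies on line BM with BY:YM = 1:4 ⇒ Y = (1/5, 4/5)
2. A is the midpoint of MG ⇒ A = (1/2, 0)
3. T is the midpoint of GY ⇒ T = (1/10, 2/5)
through G parallel to TM: direction (9/10, -2/5); meets AB at J = (9/14, -2/7)
J = A + t·(B−A) with t = -2/7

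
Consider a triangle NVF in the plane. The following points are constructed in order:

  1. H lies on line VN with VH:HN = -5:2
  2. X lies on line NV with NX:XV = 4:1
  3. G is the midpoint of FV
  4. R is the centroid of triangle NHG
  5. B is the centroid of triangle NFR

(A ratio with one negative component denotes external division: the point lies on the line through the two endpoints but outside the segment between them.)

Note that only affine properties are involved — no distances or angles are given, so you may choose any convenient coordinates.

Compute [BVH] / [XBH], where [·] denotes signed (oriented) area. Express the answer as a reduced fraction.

[BVH]:[XBH] = -25/22

Choose coordinates N = (0, 0), V = (1, 0), F = (0, 1).
1. H lies on line VN with VH:HN = -5:2 ⇒ H = (-2/3, 0)
2. X lies on line NV with NX:XV = 4:1 ⇒ X = (4/5, 0)
3. G is the midpoint of FV ⇒ G = (1/2, 1/2)
4. R is the centroid of triangle NHG ⇒ R = (-1/18, 1/6)
5. B is the centroid of triangle NFR ⇒ B = (-1/54, 7/18)
2·[BVH] = -35/54, 2·[XBH] = 77/135
[BVH]:[XBH] = -35/54:77/135 = -25/22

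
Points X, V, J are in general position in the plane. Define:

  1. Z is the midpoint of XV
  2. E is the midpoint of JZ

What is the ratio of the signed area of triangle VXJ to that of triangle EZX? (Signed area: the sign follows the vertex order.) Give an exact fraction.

[VXJ]:[EZX] = 4

Choose coordinates X = (0, 0), V = (1, 0), J = (0, 1).
1. Z is the midpoint of XV ⇒ Z = (1/2, 0)
2. E is the midpoint of JZ ⇒ E = (1/4, 1/2)
2·[VXJ] = -1, 2·[EZX] = -1/4
[VXJ]:[EZX] = -1:-1/4 = 4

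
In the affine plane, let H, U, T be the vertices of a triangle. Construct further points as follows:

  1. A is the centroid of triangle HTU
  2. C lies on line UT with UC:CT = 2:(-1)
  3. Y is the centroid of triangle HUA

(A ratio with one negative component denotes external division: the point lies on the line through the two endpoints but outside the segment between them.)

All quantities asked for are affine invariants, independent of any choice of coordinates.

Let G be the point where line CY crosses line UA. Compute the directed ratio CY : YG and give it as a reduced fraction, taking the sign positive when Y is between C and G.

CY:YG = -7

Assign H = (0, 0), U = (1, 0), T = (0, 1) — the answer is frame-independent, so this choice is without loss of generality.
1. A is the centroid of triangle HTU ⇒ A = (1/3, 1/3)
2. C lies on line UT with UC:CT = 2:(-1) ⇒ C = (-1, 2)
3. Y is the centroid of triangle HUA ⇒ Y = (4/9, 1/9)
line CY meets UA at G = (5/21, 8/21)
Y = C + t·(G−C) with t = 7/6, so CY:YG = 7/6:-1/6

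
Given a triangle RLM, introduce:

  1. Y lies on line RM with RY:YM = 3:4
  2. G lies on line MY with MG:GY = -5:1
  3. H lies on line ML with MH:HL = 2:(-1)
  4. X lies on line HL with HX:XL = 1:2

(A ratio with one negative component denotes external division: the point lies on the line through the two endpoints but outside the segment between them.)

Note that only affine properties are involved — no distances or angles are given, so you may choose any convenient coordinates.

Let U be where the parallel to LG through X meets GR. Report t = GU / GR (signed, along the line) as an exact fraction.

Work in coordinates with R = (0, 0), L = (1, 0), M = (0, 1).
1. Y lies on line RM with RY:YM = 3:4 ⇒ Y = (0, 3/7)
2. G lies on line MY with MG:GY = -5:1 ⇒ G = (0, 2/7)
3. H lies on line ML with MH:HL = 2:(-1) ⇒ H = (2, -1)
4. X lies on line HL with HX:XL = 1:2 ⇒ X = (5/3, -2/3)
through X parallel to LG: direction (-1, 2/7); meets GR at U = (0, -4/21)
U = G + t·(R−G) with t = 5/3

t = 5/3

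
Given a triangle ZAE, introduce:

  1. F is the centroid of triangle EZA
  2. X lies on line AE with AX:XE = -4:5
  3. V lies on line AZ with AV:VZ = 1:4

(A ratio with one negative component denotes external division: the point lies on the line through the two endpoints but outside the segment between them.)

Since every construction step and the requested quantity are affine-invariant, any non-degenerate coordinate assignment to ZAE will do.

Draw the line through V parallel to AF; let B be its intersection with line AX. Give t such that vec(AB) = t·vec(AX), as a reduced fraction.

t = 1/20

Assign Z = (0, 0), A = (1, 0), E = (0, 1) — the answer is frame-independent, so this choice is without loss of generality.
1. F is the centroid of triangle EZA ⇒ F = (1/3, 1/3)
2. X lies on line AE with AX:XE = -4:5 ⇒ X = (5, -4)
3. V lies on line AZ with AV:VZ = 1:4 ⇒ V = (4/5, 0)
through V parallel to AF: direction (-2/3, 1/3); meets AX at B = (6/5, -1/5)
B = A + t·(X−A) with t = 1/20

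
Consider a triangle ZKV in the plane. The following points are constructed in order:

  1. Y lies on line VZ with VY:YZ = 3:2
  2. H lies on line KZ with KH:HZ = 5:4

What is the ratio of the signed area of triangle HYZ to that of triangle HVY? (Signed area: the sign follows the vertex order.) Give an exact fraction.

Set Z = (0, 0), K = (1, 0), V = (0, 1); any affine frame gives the same invariant.
1. Y lies on line VZ with VY:YZ = 3:2 ⇒ Y = (0, 2/5)
2. H lies on line KZ with KH:HZ = 5:4 ⇒ H = (4/9, 0)
2·[HYZ] = 8/45, 2·[HVY] = 4/15
[HYZ]:[HVY] = 8/45:4/15 = 2/3

[HYZ]:[HVY] = 2/3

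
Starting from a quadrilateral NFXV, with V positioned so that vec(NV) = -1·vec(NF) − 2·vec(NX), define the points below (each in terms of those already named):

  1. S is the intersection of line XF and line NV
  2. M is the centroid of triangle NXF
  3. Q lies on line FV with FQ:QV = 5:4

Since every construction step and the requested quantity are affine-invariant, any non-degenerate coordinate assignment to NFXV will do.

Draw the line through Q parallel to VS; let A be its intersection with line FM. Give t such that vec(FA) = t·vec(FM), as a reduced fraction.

Assign N = (0, 0), F = (1, 0), X = (0, 1), V = (-1, -2) — the answer is frame-independent, so this choice is without loss of generality.
1. S is the intersection of line XF and line NV ⇒ S = (1/3, 2/3)
2. M is the centroid of triangle NXF ⇒ M = (1/3, 1/3)
3. Q lies on line FV with FQ:QV = 5:4 ⇒ Q = (-1/9, -10/9)
through Q parallel to VS: direction (4/3, 8/3); meets FM at A = (5/9, 2/9)
A = F + t·(M−F) with t = 2/3

t = 2/3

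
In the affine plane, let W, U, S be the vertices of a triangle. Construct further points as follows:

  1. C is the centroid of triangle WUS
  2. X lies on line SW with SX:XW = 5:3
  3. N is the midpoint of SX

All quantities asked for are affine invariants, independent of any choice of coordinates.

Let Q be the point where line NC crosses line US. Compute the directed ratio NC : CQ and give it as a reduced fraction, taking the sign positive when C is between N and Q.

Assign W = (0, 0), U = (1, 0), S = (0, 1) — the answer is frame-independent, so this choice is without loss of generality.
1. C is the centroid of triangle WUS ⇒ C = (1/3, 1/3)
2. X lies on line SW with SX:XW = 5:3 ⇒ X = (0, 3/8)
3. N is the midpoint of SX ⇒ N = (0, 11/16)
line NC meets US at Q = (-5, 6)
C = N + t·(Q−N) with t = -1/15, so NC:CQ = -1/15:16/15

NC:CQ = -1/16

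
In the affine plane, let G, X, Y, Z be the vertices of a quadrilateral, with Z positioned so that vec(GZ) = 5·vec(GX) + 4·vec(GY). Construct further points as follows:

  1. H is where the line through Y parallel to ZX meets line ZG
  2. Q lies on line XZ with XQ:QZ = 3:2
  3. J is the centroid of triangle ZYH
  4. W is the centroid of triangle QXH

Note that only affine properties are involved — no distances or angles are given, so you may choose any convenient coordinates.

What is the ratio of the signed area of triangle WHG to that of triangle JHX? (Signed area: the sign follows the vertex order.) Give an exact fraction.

Assign G = (0, 0), X = (1, 0), Y = (0, 1), Z = (5, 4) — the answer is frame-independent, so this choice is without loss of generality.
1. H is where the line through Y parallel to ZX meets line ZG ⇒ H = (-5, -4)
2. Q lies on line XZ with XQ:QZ = 3:2 ⇒ Q = (17/5, 12/5)
3. J is the centroid of triangle ZYH ⇒ J = (0, 1/3)
4. W is the centroid of triangle QXH ⇒ W = (-1/5, -8/15)
2·[WHG] = -28/15, 2·[JHX] = 6
[WHG]:[JHX] = -28/15:6 = -14/45

[WHG]:[JHX] = -14/45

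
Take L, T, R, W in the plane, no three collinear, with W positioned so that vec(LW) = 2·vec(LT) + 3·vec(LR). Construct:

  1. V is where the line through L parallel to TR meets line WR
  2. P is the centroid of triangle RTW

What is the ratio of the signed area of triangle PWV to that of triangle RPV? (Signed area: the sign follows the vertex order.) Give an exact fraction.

Work in coordinates with L = (0, 0), T = (1, 0), R = (0, 1), W = (2, 3).
1. V is where the line through L parallel to TR meets line WR ⇒ V = (-1/2, 1/2)
2. P is the centroid of triangle RTW ⇒ P = (1, 4/3)
2·[PWV] = 5/3, 2·[RPV] = -1/3
[PWV]:[RPV] = 5/3:-1/3 = -5

[PWV]:[RPV] = -5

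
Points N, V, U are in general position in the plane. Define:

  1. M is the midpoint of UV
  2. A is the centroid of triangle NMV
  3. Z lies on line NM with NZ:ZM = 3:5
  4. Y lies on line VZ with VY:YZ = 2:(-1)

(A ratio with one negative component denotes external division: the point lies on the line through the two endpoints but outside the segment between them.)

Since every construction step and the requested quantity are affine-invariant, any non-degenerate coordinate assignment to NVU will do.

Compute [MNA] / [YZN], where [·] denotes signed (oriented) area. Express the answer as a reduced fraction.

[MNA]:[YZN] = -8/9

Work in coordinates with N = (0, 0), V = (1, 0), U = (0, 1).
1. M is the midpoint of UV ⇒ M = (1/2, 1/2)
2. A is the centroid of triangle NMV ⇒ A = (1/2, 1/6)
3. Z lies on line NM with NZ:ZM = 3:5 ⇒ Z = (3/16, 3/16)
4. Y lies on line VZ with VY:YZ = 2:(-1) ⇒ Y = (-5/8, 3/8)
2·[MNA] = 1/6, 2·[YZN] = -3/16
[MNA]:[YZN] = 1/6:-3/16 = -8/9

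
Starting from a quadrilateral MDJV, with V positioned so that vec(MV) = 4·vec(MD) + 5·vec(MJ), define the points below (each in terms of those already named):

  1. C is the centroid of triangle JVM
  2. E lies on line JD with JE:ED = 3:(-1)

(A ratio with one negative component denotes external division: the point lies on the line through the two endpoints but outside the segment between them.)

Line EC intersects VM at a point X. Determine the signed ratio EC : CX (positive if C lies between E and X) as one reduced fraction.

Assign M = (0, 0), D = (1, 0), J = (0, 1), V = (4, 5) — the answer is frame-independent, so this choice is without loss of generality.
1. C is the centroid of triangle JVM ⇒ C = (4/3, 2)
2. E lies on line JD with JE:ED = 3:(-1) ⇒ E = (3/2, -1/2)
line EC meets VM at X = (88/65, 22/13)
C = E + t·(X−E) with t = 65/57, so EC:CX = 65/57:-8/57

EC:CX = -65/8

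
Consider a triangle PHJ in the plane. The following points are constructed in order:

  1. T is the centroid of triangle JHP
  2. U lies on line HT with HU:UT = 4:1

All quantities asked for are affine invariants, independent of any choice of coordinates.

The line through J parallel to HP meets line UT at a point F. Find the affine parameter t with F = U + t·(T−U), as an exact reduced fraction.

Set P = (0, 0), H = (1, 0), J = (0, 1); any affine frame gives the same invariant.
1. T is the centroid of triangle JHP ⇒ T = (1/3, 1/3)
2. U lies on line HT with HU:UT = 4:1 ⇒ U = (7/15, 4/15)
through J parallel to HP: direction (-1, 0); meets UT at F = (-1, 1)
F = U + t·(T−U) with t = 11

t = 11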